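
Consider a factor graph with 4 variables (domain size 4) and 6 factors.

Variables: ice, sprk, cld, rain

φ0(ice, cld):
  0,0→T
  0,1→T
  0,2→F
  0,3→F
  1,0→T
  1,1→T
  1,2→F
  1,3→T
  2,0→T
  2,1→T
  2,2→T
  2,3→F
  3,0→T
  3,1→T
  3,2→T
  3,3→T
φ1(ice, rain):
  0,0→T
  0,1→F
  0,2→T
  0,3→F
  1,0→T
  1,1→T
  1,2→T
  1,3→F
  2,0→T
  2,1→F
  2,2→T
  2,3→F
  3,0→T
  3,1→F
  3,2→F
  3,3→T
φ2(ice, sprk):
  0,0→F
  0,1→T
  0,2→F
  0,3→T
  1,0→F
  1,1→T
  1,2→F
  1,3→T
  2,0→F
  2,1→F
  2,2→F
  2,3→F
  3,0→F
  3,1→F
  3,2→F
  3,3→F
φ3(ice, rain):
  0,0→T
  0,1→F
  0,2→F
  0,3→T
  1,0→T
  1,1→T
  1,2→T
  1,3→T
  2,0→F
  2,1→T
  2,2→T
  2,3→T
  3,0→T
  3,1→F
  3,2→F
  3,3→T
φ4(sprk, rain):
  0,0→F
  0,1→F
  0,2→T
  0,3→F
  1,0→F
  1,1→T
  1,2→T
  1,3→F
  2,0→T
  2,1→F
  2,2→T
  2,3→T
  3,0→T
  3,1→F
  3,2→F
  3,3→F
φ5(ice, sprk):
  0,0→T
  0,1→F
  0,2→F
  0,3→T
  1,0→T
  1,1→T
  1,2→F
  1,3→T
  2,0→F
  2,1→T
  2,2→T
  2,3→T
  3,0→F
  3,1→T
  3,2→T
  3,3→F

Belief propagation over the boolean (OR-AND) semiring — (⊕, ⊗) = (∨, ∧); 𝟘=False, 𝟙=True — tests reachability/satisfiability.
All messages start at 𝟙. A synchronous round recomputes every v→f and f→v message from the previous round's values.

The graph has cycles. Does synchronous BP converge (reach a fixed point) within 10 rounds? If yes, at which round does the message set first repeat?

CONVERGED at round 5

init: all messages = 𝟙 over 4 values
r1 m[φ0→ice] = [T, T, T, T]
r1 m[φ0→cld] = [T, T, T, T]
r1 m[φ1→ice] = [T, T, T, T]
r1 m[φ1→rain] = [T, T, T, T]
r1 m[φ2→ice] = [T, T, F, F]
r1 m[φ2→sprk] = [F, T, F, T]
r1 m[φ3→ice] = [T, T, T, T]
r1 m[φ3→rain] = [T, T, T, T]
r1 m[φ4→sprk] = [T, T, T, T]
r1 m[φ4→rain] = [T, T, T, T]
r1 m[φ5→ice] = [T, T, T, T]
r1 m[φ5→sprk] = [T, T, T, T]
r1 m[ice→φ0] = [T, T, T, T]
r1 m[ice→φ1] = [T, T, T, T]
r1 m[ice→φ2] = [T, T, T, T]
r1 m[ice→φ3] = [T, T, T, T]
r1 m[ice→φ5] = [T, T, T, T]
r1 m[sprk→φ2] = [T, T, T, T]
r1 m[sprk→φ4] = [T, T, T, T]
r1 m[sprk→φ5] = [T, T, T, T]
r1 m[cld→φ0] = [T, T, T, T]
r1 m[rain→φ1] = [T, T, T, T]
r1 m[rain→φ3] = [T, T, T, T]
r1 m[rain→φ4] = [T, T, T, T]
r2 m[φ0→ice] = [T, T, T, T]
r2 m[φ0→cld] = [T, T, T, T]
r2 m[φ1→ice] = [T, T, T, T]
r2 m[φ1→rain] = [T, T, T, T]
r2 m[φ2→ice] = [T, T, F, F]
r2 m[φ2→sprk] = [F, T, F, T]
r2 m[φ3→ice] = [T, T, T, T]
r2 m[φ3→rain] = [T, T, T, T]
r2 m[φ4→sprk] = [T, T, T, T]
r2 m[φ4→rain] = [T, T, T, T]
r2 m[φ5→ice] = [T, T, T, T]
r2 m[φ5→sprk] = [T, T, T, T]
r2 m[ice→φ0] = [T, T, F, F]
r2 m[ice→φ1] = [T, T, F, F]
r2 m[ice→φ2] = [T, T, T, T]
r2 m[ice→φ3] = [T, T, F, F]
r2 m[ice→φ5] = [T, T, F, F]
r2 m[sprk→φ2] = [T, T, T, T]
r2 m[sprk→φ4] = [F, T, F, T]
r2 m[sprk→φ5] = [F, T, F, T]
r2 m[cld→φ0] = [T, T, T, T]
r2 m[rain→φ1] = [T, T, T, T]
r2 m[rain→φ3] = [T, T, T, T]
r2 m[rain→φ4] = [T, T, T, T]
r3 m[φ0→ice] = [T, T, T, T]
r3 m[φ0→cld] = [T, T, F, T]
r3 m[φ1→ice] = [T, T, T, T]
r3 m[φ1→rain] = [T, T, T, F]
r3 m[φ2→ice] = [T, T, F, F]
r3 m[φ2→sprk] = [F, T, F, T]
r3 m[φ3→ice] = [T, T, T, T]
r3 m[φ3→rain] = [T, T, T, T]
r3 m[φ4→sprk] = [T, T, T, T]
r3 m[φ4→rain] = [T, T, T, F]
r3 m[φ5→ice] = [T, T, T, T]
r3 m[φ5→sprk] = [T, T, F, T]
r3 m[ice→φ0] = [T, T, F, F]
r3 m[ice→φ1] = [T, T, F, F]
r3 m[ice→φ2] = [T, T, T, T]
r3 m[ice→φ3] = [T, T, F, F]
r3 m[ice→φ5] = [T, T, F, F]
r3 m[sprk→φ2] = [T, T, T, T]
r3 m[sprk→φ4] = [F, T, F, T]
r3 m[sprk→φ5] = [F, T, F, T]
r3 m[cld→φ0] = [T, T, T, T]
r3 m[rain→φ1] = [T, T, T, T]
r3 m[rain→φ3] = [T, T, T, T]
r3 m[rain→φ4] = [T, T, T, T]
r4 m[φ0→ice] = [T, T, T, T]
r4 m[φ0→cld] = [T, T, F, T]
r4 m[φ1→ice] = [T, T, T, T]
r4 m[φ1→rain] = [T, T, T, F]
r4 m[φ2→ice] = [T, T, F, F]
r4 m[φ2→sprk] = [F, T, F, T]
r4 m[φ3→ice] = [T, T, T, T]
r4 m[φ3→rain] = [T, T, T, T]
r4 m[φ4→sprk] = [T, T, T, T]
r4 m[φ4→rain] = [T, T, T, F]
r4 m[φ5→ice] = [T, T, T, T]
r4 m[φ5→sprk] = [T, T, F, T]
r4 m[ice→φ0] = [T, T, F, F]
r4 m[ice→φ1] = [T, T, F, F]
r4 m[ice→φ2] = [T, T, T, T]
r4 m[ice→φ3] = [T, T, F, F]
r4 m[ice→φ5] = [T, T, F, F]
r4 m[sprk→φ2] = [T, T, F, T]
r4 m[sprk→φ4] = [F, T, F, T]
r4 m[sprk→φ5] = [F, T, F, T]
r4 m[cld→φ0] = [T, T, T, T]
r4 m[rain→φ1] = [T, T, T, F]
r4 m[rain→φ3] = [T, T, T, F]
r4 m[rain→φ4] = [T, T, T, F]
r5 m[φ0→ice] = [T, T, T, T]
r5 m[φ0→cld] = [T, T, F, T]
r5 m[φ1→ice] = [T, T, T, T]
r5 m[φ1→rain] = [T, T, T, F]
r5 m[φ2→ice] = [T, T, F, F]
r5 m[φ2→sprk] = [F, T, F, T]
r5 m[φ3→ice] = [T, T, T, T]
r5 m[φ3→rain] = [T, T, T, T]
r5 m[φ4→sprk] = [T, T, T, T]
r5 m[φ4→rain] = [T, T, T, F]
r5 m[φ5→ice] = [T, T, T, T]
r5 m[φ5→sprk] = [T, T, F, T]
r5 m[ice→φ0] = [T, T, F, F]
r5 m[ice→φ1] = [T, T, F, F]
r5 m[ice→φ2] = [T, T, T, T]
r5 m[ice→φ3] = [T, T, F, F]
r5 m[ice→φ5] = [T, T, F, F]
r5 m[sprk→φ2] = [T, T, F, T]
r5 m[sprk→φ4] = [F, T, F, T]
r5 m[sprk→φ5] = [F, T, F, T]
r5 m[cld→φ0] = [T, T, T, T]
r5 m[rain→φ1] = [T, T, T, F]
r5 m[rain→φ3] = [T, T, T, F]
r5 m[rain→φ4] = [T, T, T, F]
fixed point reached at round 5
messages reach a fixed point at round 5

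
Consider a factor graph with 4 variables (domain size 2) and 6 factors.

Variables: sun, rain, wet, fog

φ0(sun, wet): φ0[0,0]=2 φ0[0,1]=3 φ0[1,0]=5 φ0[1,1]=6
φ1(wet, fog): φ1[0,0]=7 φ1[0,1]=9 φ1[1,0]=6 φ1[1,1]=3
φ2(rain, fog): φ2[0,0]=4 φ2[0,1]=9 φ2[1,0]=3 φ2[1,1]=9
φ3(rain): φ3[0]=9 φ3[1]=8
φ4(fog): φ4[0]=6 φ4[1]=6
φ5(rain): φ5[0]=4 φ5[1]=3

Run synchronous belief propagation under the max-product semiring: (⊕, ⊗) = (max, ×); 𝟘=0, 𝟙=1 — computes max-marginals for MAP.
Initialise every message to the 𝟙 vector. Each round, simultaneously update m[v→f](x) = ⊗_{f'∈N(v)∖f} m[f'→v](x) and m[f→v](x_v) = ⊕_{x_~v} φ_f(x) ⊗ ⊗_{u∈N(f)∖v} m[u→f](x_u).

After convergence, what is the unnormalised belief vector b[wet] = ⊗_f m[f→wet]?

init: all messages = 𝟙 over 2 values
r1 m[φ0→sun] = [3, 6]
r1 m[φ0→wet] = [5, 6]
r1 m[φ1→wet] = [9, 6]
r1 m[φ1→fog] = [7, 9]
r1 m[φ2→rain] = [9, 9]
r1 m[φ2→fog] = [4, 9]
r1 m[φ3→rain] = [9, 8]
r1 m[φ4→fog] = [6, 6]
r1 m[φ5→rain] = [4, 3]
r1 m[sun→φ0] = [1, 1]
r1 m[rain→φ2] = [1, 1]
r1 m[rain→φ3] = [1, 1]
r1 m[rain→φ5] = [1, 1]
r1 m[wet→φ0] = [1, 1]
r1 m[wet→φ1] = [1, 1]
r1 m[fog→φ1] = [1, 1]
r1 m[fog→φ2] = [1, 1]
r1 m[fog→φ4] = [1, 1]
r2 m[φ0→sun] = [3, 6]
r2 m[φ0→wet] = [5, 6]
r2 m[φ1→wet] = [9, 6]
r2 m[φ1→fog] = [7, 9]
r2 m[φ2→rain] = [9, 9]
r2 m[φ2→fog] = [4, 9]
r2 m[φ3→rain] = [9, 8]
r2 m[φ4→fog] = [6, 6]
r2 m[φ5→rain] = [4, 3]
r2 m[sun→φ0] = [1, 1]
r2 m[rain→φ2] = [36, 24]
r2 m[rain→φ3] = [36, 27]
r2 m[rain→φ5] = [81, 72]
r2 m[wet→φ0] = [9, 6]
r2 m[wet→φ1] = [5, 6]
r2 m[fog→φ1] = [24, 54]
r2 m[fog→φ2] = [42, 54]
r2 m[fog→φ4] = [28, 81]
r3 m[φ0→sun] = [18, 45]
r3 m[φ0→wet] = [5, 6]
r3 m[φ1→wet] = [486, 162]
r3 m[φ1→fog] = [36, 45]
r3 m[φ2→rain] = [486, 486]
r3 m[φ2→fog] = [144, 324]
r3 m[φ3→rain] = [9, 8]
r3 m[φ4→fog] = [6, 6]
r3 m[φ5→rain] = [4, 3]
r3 m[sun→φ0] = [1, 1]
r3 m[rain→φ2] = [36, 24]
r3 m[rain→φ3] = [36, 27]
r3 m[rain→φ5] = [81, 72]
r3 m[wet→φ0] = [9, 6]
r3 m[wet→φ1] = [5, 6]
r3 m[fog→φ1] = [24, 54]
r3 m[fog→φ2] = [42, 54]
r3 m[fog→φ4] = [28, 81]
r4 m[φ0→sun] = [18, 45]
r4 m[φ0→wet] = [5, 6]
r4 m[φ1→wet] = [486, 162]
r4 m[φ1→fog] = [36, 45]
r4 m[φ2→rain] = [486, 486]
r4 m[φ2→fog] = [144, 324]
r4 m[φ3→rain] = [9, 8]
r4 m[φ4→fog] = [6, 6]
r4 m[φ5→rain] = [4, 3]
r4 m[sun→φ0] = [1, 1]
r4 m[rain→φ2] = [36, 24]
r4 m[rain→φ3] = [1944, 1458]
r4 m[rain→φ5] = [4374, 3888]
r4 m[wet→φ0] = [486, 162]
r4 m[wet→φ1] = [5, 6]
r4 m[fog→φ1] = [864, 1944]
r4 m[fog→φ2] = [216, 270]
r4 m[fog→φ4] = [5184, 14580]
r5 m[φ0→sun] = [972, 2430]
r5 m[φ0→wet] = [5, 6]
r5 m[φ1→wet] = [17496, 5832]
r5 m[φ1→fog] = [36, 45]
r5 m[φ2→rain] = [2430, 2430]
r5 m[φ2→fog] = [144, 324]
r5 m[φ3→rain] = [9, 8]
r5 m[φ4→fog] = [6, 6]
r5 m[φ5→rain] = [4, 3]
r5 m[sun→φ0] = [1, 1]
r5 m[rain→φ2] = [36, 24]
r5 m[rain→φ3] = [1944, 1458]
r5 m[rain→φ5] = [4374, 3888]
r5 m[wet→φ0] = [486, 162]
r5 m[wet→φ1] = [5, 6]
r5 m[fog→φ1] = [864, 1944]
r5 m[fog→φ2] = [216, 270]
r5 m[fog→φ4] = [5184, 14580]
r6 m[φ0→sun] = [972, 2430]
r6 m[φ0→wet] = [5, 6]
r6 m[φ1→wet] = [17496, 5832]
r6 m[φ1→fog] = [36, 45]
r6 m[φ2→rain] = [2430, 2430]
r6 m[φ2→fog] = [144, 324]
r6 m[φ3→rain] = [9, 8]
r6 m[φ4→fog] = [6, 6]
r6 m[φ5→rain] = [4, 3]
r6 m[sun→φ0] = [1, 1]
r6 m[rain→φ2] = [36, 24]
r6 m[rain→φ3] = [9720, 7290]
r6 m[rain→φ5] = [21870, 19440]
r6 m[wet→φ0] = [17496, 5832]
r6 m[wet→φ1] = [5, 6]
r6 m[fog→φ1] = [864, 1944]
r6 m[fog→φ2] = [216, 270]
r6 m[fog→φ4] = [5184, 14580]
r7 m[φ0→sun] = [34992, 87480]
r7 m[φ0→wet] = [5, 6]
r7 m[φ1→wet] = [17496, 5832]
r7 m[φ1→fog] = [36, 45]
r7 m[φ2→rain] = [2430, 2430]
r7 m[φ2→fog] = [144, 324]
r7 m[φ3→rain] = [9, 8]
r7 m[φ4→fog] = [6, 6]
r7 m[φ5→rain] = [4, 3]
r7 m[sun→φ0] = [1, 1]
r7 m[rain→φ2] = [36, 24]
r7 m[rain→φ3] = [9720, 7290]
r7 m[rain→φ5] = [21870, 19440]
r7 m[wet→φ0] = [17496, 5832]
r7 m[wet→φ1] = [5, 6]
r7 m[fog→φ1] = [864, 1944]
r7 m[fog→φ2] = [216, 270]
r7 m[fog→φ4] = [5184, 14580]
r8 m[φ0→sun] = [34992, 87480]
r8 m[φ0→wet] = [5, 6]
r8 m[φ1→wet] = [17496, 5832]
r8 m[φ1→fog] = [36, 45]
r8 m[φ2→rain] = [2430, 2430]
r8 m[φ2→fog] = [144, 324]
r8 m[φ3→rain] = [9, 8]
r8 m[φ4→fog] = [6, 6]
r8 m[φ5→rain] = [4, 3]
r8 m[sun→φ0] = [1, 1]
r8 m[rain→φ2] = [36, 24]
r8 m[rain→φ3] = [9720, 7290]
r8 m[rain→φ5] = [21870, 19440]
r8 m[wet→φ0] = [17496, 5832]
r8 m[wet→φ1] = [5, 6]
r8 m[fog→φ1] = [864, 1944]
r8 m[fog→φ2] = [216, 270]
r8 m[fog→φ4] = [5184, 14580]
fixed point reached at round 8
b[wet] = ⊗ incoming = [87480, 34992]

b[wet] = [87480, 34992]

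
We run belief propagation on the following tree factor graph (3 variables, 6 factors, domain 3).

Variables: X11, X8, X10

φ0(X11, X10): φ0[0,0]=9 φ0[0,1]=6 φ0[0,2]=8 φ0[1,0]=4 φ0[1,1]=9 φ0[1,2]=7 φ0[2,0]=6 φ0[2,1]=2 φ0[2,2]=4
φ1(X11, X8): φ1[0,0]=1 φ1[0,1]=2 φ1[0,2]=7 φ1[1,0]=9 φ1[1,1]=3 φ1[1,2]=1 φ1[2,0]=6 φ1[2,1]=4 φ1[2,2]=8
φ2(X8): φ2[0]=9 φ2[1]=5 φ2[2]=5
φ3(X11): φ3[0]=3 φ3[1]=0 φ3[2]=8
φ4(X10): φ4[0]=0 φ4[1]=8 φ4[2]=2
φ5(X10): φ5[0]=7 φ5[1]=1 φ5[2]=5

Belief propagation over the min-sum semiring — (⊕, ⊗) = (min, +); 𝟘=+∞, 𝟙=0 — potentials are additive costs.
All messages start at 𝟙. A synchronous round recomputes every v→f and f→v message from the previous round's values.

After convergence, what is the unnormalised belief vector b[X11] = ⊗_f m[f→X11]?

b[X11] = [25, 17, 28]

init: all messages = 𝟙 over 3 values
r1 m[φ0→X11] = [6, 4, 2]
r1 m[φ0→X10] = [4, 2, 4]
r1 m[φ1→X11] = [1, 1, 4]
r1 m[φ1→X8] = [1, 2, 1]
r1 m[φ2→X8] = [9, 5, 5]
r1 m[φ3→X11] = [3, 0, 8]
r1 m[φ4→X10] = [0, 8, 2]
r1 m[φ5→X10] = [7, 1, 5]
r1 m[X11→φ0] = [0, 0, 0]
r1 m[X11→φ1] = [0, 0, 0]
r1 m[X11→φ3] = [0, 0, 0]
r1 m[X8→φ1] = [0, 0, 0]
r1 m[X8→φ2] = [0, 0, 0]
r1 m[X10→φ0] = [0, 0, 0]
r1 m[X10→φ4] = [0, 0, 0]
r1 m[X10→φ5] = [0, 0, 0]
r2 m[φ0→X11] = [6, 4, 2]
r2 m[φ0→X10] = [4, 2, 4]
r2 m[φ1→X11] = [1, 1, 4]
r2 m[φ1→X8] = [1, 2, 1]
r2 m[φ2→X8] = [9, 5, 5]
r2 m[φ3→X11] = [3, 0, 8]
r2 m[φ4→X10] = [0, 8, 2]
r2 m[φ5→X10] = [7, 1, 5]
r2 m[X11→φ0] = [4, 1, 12]
r2 m[X11→φ1] = [9, 4, 10]
r2 m[X11→φ3] = [7, 5, 6]
r2 m[X8→φ1] = [9, 5, 5]
r2 m[X8→φ2] = [1, 2, 1]
r2 m[X10→φ0] = [7, 9, 7]
r2 m[X10→φ4] = [11, 3, 9]
r2 m[X10→φ5] = [4, 10, 6]
r3 m[φ0→X11] = [15, 11, 11]
r3 m[φ0→X10] = [5, 10, 8]
r3 m[φ1→X11] = [7, 6, 9]
r3 m[φ1→X8] = [10, 7, 5]
r3 m[φ2→X8] = [9, 5, 5]
r3 m[φ3→X11] = [3, 0, 8]
r3 m[φ4→X10] = [0, 8, 2]
r3 m[φ5→X10] = [7, 1, 5]
r3 m[X11→φ0] = [4, 1, 12]
r3 m[X11→φ1] = [9, 4, 10]
r3 m[X11→φ3] = [7, 5, 6]
r3 m[X8→φ1] = [9, 5, 5]
r3 m[X8→φ2] = [1, 2, 1]
r3 m[X10→φ0] = [7, 9, 7]
r3 m[X10→φ4] = [11, 3, 9]
r3 m[X10→φ5] = [4, 10, 6]
r4 m[φ0→X11] = [15, 11, 11]
r4 m[φ0→X10] = [5, 10, 8]
r4 m[φ1→X11] = [7, 6, 9]
r4 m[φ1→X8] = [10, 7, 5]
r4 m[φ2→X8] = [9, 5, 5]
r4 m[φ3→X11] = [3, 0, 8]
r4 m[φ4→X10] = [0, 8, 2]
r4 m[φ5→X10] = [7, 1, 5]
r4 m[X11→φ0] = [10, 6, 17]
r4 m[X11→φ1] = [18, 11, 19]
r4 m[X11→φ3] = [22, 17, 20]
r4 m[X8→φ1] = [9, 5, 5]
r4 m[X8→φ2] = [10, 7, 5]
r4 m[X10→φ0] = [7, 9, 7]
r4 m[X10→φ4] = [12, 11, 13]
r4 m[X10→φ5] = [5, 18, 10]
r5 m[φ0→X11] = [15, 11, 11]
r5 m[φ0→X10] = [10, 15, 13]
r5 m[φ1→X11] = [7, 6, 9]
r5 m[φ1→X8] = [19, 14, 12]
r5 m[φ2→X8] = [9, 5, 5]
r5 m[φ3→X11] = [3, 0, 8]
r5 m[φ4→X10] = [0, 8, 2]
r5 m[φ5→X10] = [7, 1, 5]
r5 m[X11→φ0] = [10, 6, 17]
r5 m[X11→φ1] = [18, 11, 19]
r5 m[X11→φ3] = [22, 17, 20]
r5 m[X8→φ1] = [9, 5, 5]
r5 m[X8→φ2] = [10, 7, 5]
r5 m[X10→φ0] = [7, 9, 7]
r5 m[X10→φ4] = [12, 11, 13]
r5 m[X10→φ5] = [5, 18, 10]
r6 m[φ0→X11] = [15, 11, 11]
r6 m[φ0→X10] = [10, 15, 13]
r6 m[φ1→X11] = [7, 6, 9]
r6 m[φ1→X8] = [19, 14, 12]
r6 m[φ2→X8] = [9, 5, 5]
r6 m[φ3→X11] = [3, 0, 8]
r6 m[φ4→X10] = [0, 8, 2]
r6 m[φ5→X10] = [7, 1, 5]
r6 m[X11→φ0] = [10, 6, 17]
r6 m[X11→φ1] = [18, 11, 19]
r6 m[X11→φ3] = [22, 17, 20]
r6 m[X8→φ1] = [9, 5, 5]
r6 m[X8→φ2] = [19, 14, 12]
r6 m[X10→φ0] = [7, 9, 7]
r6 m[X10→φ4] = [17, 16, 18]
r6 m[X10→φ5] = [10, 23, 15]
r7 m[φ0→X11] = [15, 11, 11]
r7 m[φ0→X10] = [10, 15, 13]
r7 m[φ1→X11] = [7, 6, 9]
r7 m[φ1→X8] = [19, 14, 12]
r7 m[φ2→X8] = [9, 5, 5]
r7 m[φ3→X11] = [3, 0, 8]
r7 m[φ4→X10] = [0, 8, 2]
r7 m[φ5→X10] = [7, 1, 5]
r7 m[X11→φ0] = [10, 6, 17]
r7 m[X11→φ1] = [18, 11, 19]
r7 m[X11→φ3] = [22, 17, 20]
r7 m[X8→φ1] = [9, 5, 5]
r7 m[X8→φ2] = [19, 14, 12]
r7 m[X10→φ0] = [7, 9, 7]
r7 m[X10→φ4] = [17, 16, 18]
r7 m[X10→φ5] = [10, 23, 15]
fixed point reached at round 7
b[X11] = ⊗ incoming = [25, 17, 28]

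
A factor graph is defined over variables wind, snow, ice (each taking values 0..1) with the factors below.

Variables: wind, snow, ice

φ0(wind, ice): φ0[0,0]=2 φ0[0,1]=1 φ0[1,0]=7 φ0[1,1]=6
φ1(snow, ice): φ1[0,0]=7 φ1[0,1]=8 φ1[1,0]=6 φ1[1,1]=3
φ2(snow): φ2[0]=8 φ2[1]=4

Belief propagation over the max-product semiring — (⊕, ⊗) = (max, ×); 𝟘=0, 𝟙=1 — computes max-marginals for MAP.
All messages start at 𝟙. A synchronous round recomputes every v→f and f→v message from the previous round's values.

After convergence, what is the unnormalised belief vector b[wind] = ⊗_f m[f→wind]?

init: all messages = 𝟙 over 2 values
r1 m[φ0→wind] = [2, 7]
r1 m[φ0→ice] = [7, 6]
r1 m[φ1→snow] = [8, 6]
r1 m[φ1→ice] = [7, 8]
r1 m[φ2→snow] = [8, 4]
r1 m[wind→φ0] = [1, 1]
r1 m[snow→φ1] = [1, 1]
r1 m[snow→φ2] = [1, 1]
r1 m[ice→φ0] = [1, 1]
r1 m[ice→φ1] = [1, 1]
r2 m[φ0→wind] = [2, 7]
r2 m[φ0→ice] = [7, 6]
r2 m[φ1→snow] = [8, 6]
r2 m[φ1→ice] = [7, 8]
r2 m[φ2→snow] = [8, 4]
r2 m[wind→φ0] = [1, 1]
r2 m[snow→φ1] = [8, 4]
r2 m[snow→φ2] = [8, 6]
r2 m[ice→φ0] = [7, 8]
r2 m[ice→φ1] = [7, 6]
r3 m[φ0→wind] = [14, 49]
r3 m[φ0→ice] = [7, 6]
r3 m[φ1→snow] = [49, 42]
r3 m[φ1→ice] = [56, 64]
r3 m[φ2→snow] = [8, 4]
r3 m[wind→φ0] = [1, 1]
r3 m[snow→φ1] = [8, 4]
r3 m[snow→φ2] = [8, 6]
r3 m[ice→φ0] = [7, 8]
r3 m[ice→φ1] = [7, 6]
r4 m[φ0→wind] = [14, 49]
r4 m[φ0→ice] = [7, 6]
r4 m[φ1→snow] = [49, 42]
r4 m[φ1→ice] = [56, 64]
r4 m[φ2→snow] = [8, 4]
r4 m[wind→φ0] = [1, 1]
r4 m[snow→φ1] = [8, 4]
r4 m[snow→φ2] = [49, 42]
r4 m[ice→φ0] = [56, 64]
r4 m[ice→φ1] = [7, 6]
r5 m[φ0→wind] = [112, 392]
r5 m[φ0→ice] = [7, 6]
r5 m[φ1→snow] = [49, 42]
r5 m[φ1→ice] = [56, 64]
r5 m[φ2→snow] = [8, 4]
r5 m[wind→φ0] = [1, 1]
r5 m[snow→φ1] = [8, 4]
r5 m[snow→φ2] = [49, 42]
r5 m[ice→φ0] = [56, 64]
r5 m[ice→φ1] = [7, 6]
r6 m[φ0→wind] = [112, 392]
r6 m[φ0→ice] = [7, 6]
r6 m[φ1→snow] = [49, 42]
r6 m[φ1→ice] = [56, 64]
r6 m[φ2→snow] = [8, 4]
r6 m[wind→φ0] = [1, 1]
r6 m[snow→φ1] = [8, 4]
r6 m[snow→φ2] = [49, 42]
r6 m[ice→φ0] = [56, 64]
r6 m[ice→φ1] = [7, 6]
fixed point reached at round 6
b[wind] = ⊗ incoming = [112, 392]

b[wind] = [112, 392]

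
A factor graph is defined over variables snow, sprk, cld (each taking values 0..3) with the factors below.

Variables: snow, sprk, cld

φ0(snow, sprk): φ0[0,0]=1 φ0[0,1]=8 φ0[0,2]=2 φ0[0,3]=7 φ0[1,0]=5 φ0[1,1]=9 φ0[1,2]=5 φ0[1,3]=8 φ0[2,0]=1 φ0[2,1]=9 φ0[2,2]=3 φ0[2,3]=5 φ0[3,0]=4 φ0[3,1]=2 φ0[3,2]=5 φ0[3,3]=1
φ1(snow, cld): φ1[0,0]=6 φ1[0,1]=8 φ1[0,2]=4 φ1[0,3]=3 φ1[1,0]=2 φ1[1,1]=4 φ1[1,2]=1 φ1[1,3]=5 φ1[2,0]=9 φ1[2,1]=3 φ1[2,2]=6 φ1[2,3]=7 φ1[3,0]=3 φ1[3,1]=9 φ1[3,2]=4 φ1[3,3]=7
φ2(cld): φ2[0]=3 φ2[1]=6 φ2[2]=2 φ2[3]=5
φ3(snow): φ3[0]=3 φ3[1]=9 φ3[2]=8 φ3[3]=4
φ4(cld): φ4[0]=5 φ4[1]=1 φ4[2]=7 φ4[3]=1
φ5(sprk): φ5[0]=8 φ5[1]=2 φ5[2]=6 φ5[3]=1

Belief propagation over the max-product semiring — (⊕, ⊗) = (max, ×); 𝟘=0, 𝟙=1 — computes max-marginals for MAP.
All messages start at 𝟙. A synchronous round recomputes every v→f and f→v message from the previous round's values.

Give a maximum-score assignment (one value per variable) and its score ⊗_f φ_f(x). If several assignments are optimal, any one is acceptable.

init: all messages = 𝟙 over 4 values
r1 m[φ0→snow] = [8, 9, 9, 5]
r1 m[φ0→sprk] = [5, 9, 5, 8]
r1 m[φ1→snow] = [8, 5, 9, 9]
r1 m[φ1→cld] = [9, 9, 6, 7]
r1 m[φ2→cld] = [3, 6, 2, 5]
r1 m[φ3→snow] = [3, 9, 8, 4]
r1 m[φ4→cld] = [5, 1, 7, 1]
r1 m[φ5→sprk] = [8, 2, 6, 1]
r1 m[snow→φ0] = [1, 1, 1, 1]
r1 m[snow→φ1] = [1, 1, 1, 1]
r1 m[snow→φ3] = [1, 1, 1, 1]
r1 m[sprk→φ0] = [1, 1, 1, 1]
r1 m[sprk→φ5] = [1, 1, 1, 1]
r1 m[cld→φ1] = [1, 1, 1, 1]
r1 m[cld→φ2] = [1, 1, 1, 1]
r1 m[cld→φ4] = [1, 1, 1, 1]
r2 m[φ0→snow] = [8, 9, 9, 5]
r2 m[φ0→sprk] = [5, 9, 5, 8]
r2 m[φ1→snow] = [8, 5, 9, 9]
r2 m[φ1→cld] = [9, 9, 6, 7]
r2 m[φ2→cld] = [3, 6, 2, 5]
r2 m[φ3→snow] = [3, 9, 8, 4]
r2 m[φ4→cld] = [5, 1, 7, 1]
r2 m[φ5→sprk] = [8, 2, 6, 1]
r2 m[snow→φ0] = [24, 45, 72, 36]
r2 m[snow→φ1] = [24, 81, 72, 20]
r2 m[snow→φ3] = [64, 45, 81, 45]
r2 m[sprk→φ0] = [8, 2, 6, 1]
r2 m[sprk→φ5] = [5, 9, 5, 8]
r2 m[cld→φ1] = [15, 6, 14, 5]
r2 m[cld→φ2] = [45, 9, 42, 7]
r2 m[cld→φ4] = [27, 54, 12, 35]
r3 m[φ0→snow] = [16, 40, 18, 32]
r3 m[φ0→sprk] = [225, 648, 225, 360]
r3 m[φ1→snow] = [90, 30, 135, 56]
r3 m[φ1→cld] = [648, 324, 432, 504]
r3 m[φ2→cld] = [3, 6, 2, 5]
r3 m[φ3→snow] = [3, 9, 8, 4]
r3 m[φ4→cld] = [5, 1, 7, 1]
r3 m[φ5→sprk] = [8, 2, 6, 1]
r3 m[snow→φ0] = [24, 45, 72, 36]
r3 m[snow→φ1] = [24, 81, 72, 20]
r3 m[snow→φ3] = [64, 45, 81, 45]
r3 m[sprk→φ0] = [8, 2, 6, 1]
r3 m[sprk→φ5] = [5, 9, 5, 8]
r3 m[cld→φ1] = [15, 6, 14, 5]
r3 m[cld→φ2] = [45, 9, 42, 7]
r3 m[cld→φ4] = [27, 54, 12, 35]
r4 m[φ0→snow] = [16, 40, 18, 32]
r4 m[φ0→sprk] = [225, 648, 225, 360]
r4 m[φ1→snow] = [90, 30, 135, 56]
r4 m[φ1→cld] = [648, 324, 432, 504]
r4 m[φ2→cld] = [3, 6, 2, 5]
r4 m[φ3→snow] = [3, 9, 8, 4]
r4 m[φ4→cld] = [5, 1, 7, 1]
r4 m[φ5→sprk] = [8, 2, 6, 1]
r4 m[snow→φ0] = [270, 270, 1080, 224]
r4 m[snow→φ1] = [48, 360, 144, 128]
r4 m[snow→φ3] = [1440, 1200, 2430, 1792]
r4 m[sprk→φ0] = [8, 2, 6, 1]
r4 m[sprk→φ5] = [225, 648, 225, 360]
r4 m[cld→φ1] = [15, 6, 14, 5]
r4 m[cld→φ2] = [3240, 324, 3024, 504]
r4 m[cld→φ4] = [1944, 1944, 864, 2520]
r5 m[φ0→snow] = [16, 40, 18, 32]
r5 m[φ0→sprk] = [1350, 9720, 3240, 5400]
r5 m[φ1→snow] = [90, 30, 135, 56]
r5 m[φ1→cld] = [1296, 1440, 864, 1800]
r5 m[φ2→cld] = [3, 6, 2, 5]
r5 m[φ3→snow] = [3, 9, 8, 4]
r5 m[φ4→cld] = [5, 1, 7, 1]
r5 m[φ5→sprk] = [8, 2, 6, 1]
r5 m[snow→φ0] = [270, 270, 1080, 224]
r5 m[snow→φ1] = [48, 360, 144, 128]
r5 m[snow→φ3] = [1440, 1200, 2430, 1792]
r5 m[sprk→φ0] = [8, 2, 6, 1]
r5 m[sprk→φ5] = [225, 648, 225, 360]
r5 m[cld→φ1] = [15, 6, 14, 5]
r5 m[cld→φ2] = [3240, 324, 3024, 504]
r5 m[cld→φ4] = [1944, 1944, 864, 2520]
r6 m[φ0→snow] = [16, 40, 18, 32]
r6 m[φ0→sprk] = [1350, 9720, 3240, 5400]
r6 m[φ1→snow] = [90, 30, 135, 56]
r6 m[φ1→cld] = [1296, 1440, 864, 1800]
r6 m[φ2→cld] = [3, 6, 2, 5]
r6 m[φ3→snow] = [3, 9, 8, 4]
r6 m[φ4→cld] = [5, 1, 7, 1]
r6 m[φ5→sprk] = [8, 2, 6, 1]
r6 m[snow→φ0] = [270, 270, 1080, 224]
r6 m[snow→φ1] = [48, 360, 144, 128]
r6 m[snow→φ3] = [1440, 1200, 2430, 1792]
r6 m[sprk→φ0] = [8, 2, 6, 1]
r6 m[sprk→φ5] = [1350, 9720, 3240, 5400]
r6 m[cld→φ1] = [15, 6, 14, 5]
r6 m[cld→φ2] = [6480, 1440, 6048, 1800]
r6 m[cld→φ4] = [3888, 8640, 1728, 9000]
r7 m[φ0→snow] = [16, 40, 18, 32]
r7 m[φ0→sprk] = [1350, 9720, 3240, 5400]
r7 m[φ1→snow] = [90, 30, 135, 56]
r7 m[φ1→cld] = [1296, 1440, 864, 1800]
r7 m[φ2→cld] = [3, 6, 2, 5]
r7 m[φ3→snow] = [3, 9, 8, 4]
r7 m[φ4→cld] = [5, 1, 7, 1]
r7 m[φ5→sprk] = [8, 2, 6, 1]
r7 m[snow→φ0] = [270, 270, 1080, 224]
r7 m[snow→φ1] = [48, 360, 144, 128]
r7 m[snow→φ3] = [1440, 1200, 2430, 1792]
r7 m[sprk→φ0] = [8, 2, 6, 1]
r7 m[sprk→φ5] = [1350, 9720, 3240, 5400]
r7 m[cld→φ1] = [15, 6, 14, 5]
r7 m[cld→φ2] = [6480, 1440, 6048, 1800]
r7 m[cld→φ4] = [3888, 8640, 1728, 9000]
fixed point reached at round 7
traceback from snow: (snow=2, sprk=1, cld=0), score=19440

assignment: (snow=2, sprk=1, cld=0); score = 19440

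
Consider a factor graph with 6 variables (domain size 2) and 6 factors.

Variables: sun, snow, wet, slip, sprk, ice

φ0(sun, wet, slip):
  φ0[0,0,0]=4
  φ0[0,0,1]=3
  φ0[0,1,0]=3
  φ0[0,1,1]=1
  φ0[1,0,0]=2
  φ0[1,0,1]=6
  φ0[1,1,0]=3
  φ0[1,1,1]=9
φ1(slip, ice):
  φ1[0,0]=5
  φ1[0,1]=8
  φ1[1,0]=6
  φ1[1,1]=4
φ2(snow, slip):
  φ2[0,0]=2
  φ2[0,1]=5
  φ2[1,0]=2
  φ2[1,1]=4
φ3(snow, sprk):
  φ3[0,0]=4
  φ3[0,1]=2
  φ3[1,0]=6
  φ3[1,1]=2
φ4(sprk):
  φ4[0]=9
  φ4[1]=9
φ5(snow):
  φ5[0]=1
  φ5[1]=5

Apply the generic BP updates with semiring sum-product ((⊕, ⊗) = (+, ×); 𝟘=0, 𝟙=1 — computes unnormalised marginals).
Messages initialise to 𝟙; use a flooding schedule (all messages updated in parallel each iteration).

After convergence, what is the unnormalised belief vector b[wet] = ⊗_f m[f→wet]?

init: all messages = 𝟙 over 2 values
r1 m[φ0→sun] = [11, 20]
r1 m[φ0→wet] = [15, 16]
r1 m[φ0→slip] = [12, 19]
r1 m[φ1→slip] = [13, 10]
r1 m[φ1→ice] = [11, 12]
r1 m[φ2→snow] = [7, 6]
r1 m[φ2→slip] = [4, 9]
r1 m[φ3→snow] = [6, 8]
r1 m[φ3→sprk] = [10, 4]
r1 m[φ4→sprk] = [9, 9]
r1 m[φ5→snow] = [1, 5]
r1 m[sun→φ0] = [1, 1]
r1 m[snow→φ2] = [1, 1]
r1 m[snow→φ3] = [1, 1]
r1 m[snow→φ5] = [1, 1]
r1 m[wet→φ0] = [1, 1]
r1 m[slip→φ0] = [1, 1]
r1 m[slip→φ1] = [1, 1]
r1 m[slip→φ2] = [1, 1]
r1 m[sprk→φ3] = [1, 1]
r1 m[sprk→φ4] = [1, 1]
r1 m[ice→φ1] = [1, 1]
r2 m[φ0→sun] = [11, 20]
r2 m[φ0→wet] = [15, 16]
r2 m[φ0→slip] = [12, 19]
r2 m[φ1→slip] = [13, 10]
r2 m[φ1→ice] = [11, 12]
r2 m[φ2→snow] = [7, 6]
r2 m[φ2→slip] = [4, 9]
r2 m[φ3→snow] = [6, 8]
r2 m[φ3→sprk] = [10, 4]
r2 m[φ4→sprk] = [9, 9]
r2 m[φ5→snow] = [1, 5]
r2 m[sun→φ0] = [1, 1]
r2 m[snow→φ2] = [6, 40]
r2 m[snow→φ3] = [7, 30]
r2 m[snow→φ5] = [42, 48]
r2 m[wet→φ0] = [1, 1]
r2 m[slip→φ0] = [52, 90]
r2 m[slip→φ1] = [48, 171]
r2 m[slip→φ2] = [156, 190]
r2 m[sprk→φ3] = [9, 9]
r2 m[sprk→φ4] = [10, 4]
r2 m[ice→φ1] = [1, 1]
r3 m[φ0→sun] = [724, 1610]
r3 m[φ0→wet] = [1122, 1212]
r3 m[φ0→slip] = [12, 19]
r3 m[φ1→slip] = [13, 10]
r3 m[φ1→ice] = [1266, 1068]
r3 m[φ2→snow] = [1262, 1072]
r3 m[φ2→slip] = [92, 190]
r3 m[φ3→snow] = [54, 72]
r3 m[φ3→sprk] = [208, 74]
r3 m[φ4→sprk] = [9, 9]
r3 m[φ5→snow] = [1, 5]
r3 m[sun→φ0] = [1, 1]
r3 m[snow→φ2] = [6, 40]
r3 m[snow→φ3] = [7, 30]
r3 m[snow→φ5] = [42, 48]
r3 m[wet→φ0] = [1, 1]
r3 m[slip→φ0] = [52, 90]
r3 m[slip→φ1] = [48, 171]
r3 m[slip→φ2] = [156, 190]
r3 m[sprk→φ3] = [9, 9]
r3 m[sprk→φ4] = [10, 4]
r3 m[ice→φ1] = [1, 1]
r4 m[φ0→sun] = [724, 1610]
r4 m[φ0→wet] = [1122, 1212]
r4 m[φ0→slip] = [12, 19]
r4 m[φ1→slip] = [13, 10]
r4 m[φ1→ice] = [1266, 1068]
r4 m[φ2→snow] = [1262, 1072]
r4 m[φ2→slip] = [92, 190]
r4 m[φ3→snow] = [54, 72]
r4 m[φ3→sprk] = [208, 74]
r4 m[φ4→sprk] = [9, 9]
r4 m[φ5→snow] = [1, 5]
r4 m[sun→φ0] = [1, 1]
r4 m[snow→φ2] = [54, 360]
r4 m[snow→φ3] = [1262, 5360]
r4 m[snow→φ5] = [68148, 77184]
r4 m[wet→φ0] = [1, 1]
r4 m[slip→φ0] = [1196, 1900]
r4 m[slip→φ1] = [1104, 3610]
r4 m[slip→φ2] = [156, 190]
r4 m[sprk→φ3] = [9, 9]
r4 m[sprk→φ4] = [208, 74]
r4 m[ice→φ1] = [1, 1]
r5 m[φ0→sun] = [15972, 34480]
r5 m[φ0→wet] = [24276, 26176]
r5 m[φ0→slip] = [12, 19]
r5 m[φ1→slip] = [13, 10]
r5 m[φ1→ice] = [27180, 23272]
r5 m[φ2→snow] = [1262, 1072]
r5 m[φ2→slip] = [828, 1710]
r5 m[φ3→snow] = [54, 72]
r5 m[φ3→sprk] = [37208, 13244]
r5 m[φ4→sprk] = [9, 9]
r5 m[φ5→snow] = [1, 5]
r5 m[sun→φ0] = [1, 1]
r5 m[snow→φ2] = [54, 360]
r5 m[snow→φ3] = [1262, 5360]
r5 m[snow→φ5] = [68148, 77184]
r5 m[wet→φ0] = [1, 1]
r5 m[slip→φ0] = [1196, 1900]
r5 m[slip→φ1] = [1104, 3610]
r5 m[slip→φ2] = [156, 190]
r5 m[sprk→φ3] = [9, 9]
r5 m[sprk→φ4] = [208, 74]
r5 m[ice→φ1] = [1, 1]
r6 m[φ0→sun] = [15972, 34480]
r6 m[φ0→wet] = [24276, 26176]
r6 m[φ0→slip] = [12, 19]
r6 m[φ1→slip] = [13, 10]
r6 m[φ1→ice] = [27180, 23272]
r6 m[φ2→snow] = [1262, 1072]
r6 m[φ2→slip] = [828, 1710]
r6 m[φ3→snow] = [54, 72]
r6 m[φ3→sprk] = [37208, 13244]
r6 m[φ4→sprk] = [9, 9]
r6 m[φ5→snow] = [1, 5]
r6 m[sun→φ0] = [1, 1]
r6 m[snow→φ2] = [54, 360]
r6 m[snow→φ3] = [1262, 5360]
r6 m[snow→φ5] = [68148, 77184]
r6 m[wet→φ0] = [1, 1]
r6 m[slip→φ0] = [10764, 17100]
r6 m[slip→φ1] = [9936, 32490]
r6 m[slip→φ2] = [156, 190]
r6 m[sprk→φ3] = [9, 9]
r6 m[sprk→φ4] = [37208, 13244]
r6 m[ice→φ1] = [1, 1]
r7 m[φ0→sun] = [143748, 310320]
r7 m[φ0→wet] = [218484, 235584]
r7 m[φ0→slip] = [12, 19]
r7 m[φ1→slip] = [13, 10]
r7 m[φ1→ice] = [244620, 209448]
r7 m[φ2→snow] = [1262, 1072]
r7 m[φ2→slip] = [828, 1710]
r7 m[φ3→snow] = [54, 72]
r7 m[φ3→sprk] = [37208, 13244]
r7 m[φ4→sprk] = [9, 9]
r7 m[φ5→snow] = [1, 5]
r7 m[sun→φ0] = [1, 1]
r7 m[snow→φ2] = [54, 360]
r7 m[snow→φ3] = [1262, 5360]
r7 m[snow→φ5] = [68148, 77184]
r7 m[wet→φ0] = [1, 1]
r7 m[slip→φ0] = [10764, 17100]
r7 m[slip→φ1] = [9936, 32490]
r7 m[slip→φ2] = [156, 190]
r7 m[sprk→φ3] = [9, 9]
r7 m[sprk→φ4] = [37208, 13244]
r7 m[ice→φ1] = [1, 1]
r8 m[φ0→sun] = [143748, 310320]
r8 m[φ0→wet] = [218484, 235584]
r8 m[φ0→slip] = [12, 19]
r8 m[φ1→slip] = [13, 10]
r8 m[φ1→ice] = [244620, 209448]
r8 m[φ2→snow] = [1262, 1072]
r8 m[φ2→slip] = [828, 1710]
r8 m[φ3→snow] = [54, 72]
r8 m[φ3→sprk] = [37208, 13244]
r8 m[φ4→sprk] = [9, 9]
r8 m[φ5→snow] = [1, 5]
r8 m[sun→φ0] = [1, 1]
r8 m[snow→φ2] = [54, 360]
r8 m[snow→φ3] = [1262, 5360]
r8 m[snow→φ5] = [68148, 77184]
r8 m[wet→φ0] = [1, 1]
r8 m[slip→φ0] = [10764, 17100]
r8 m[slip→φ1] = [9936, 32490]
r8 m[slip→φ2] = [156, 190]
r8 m[sprk→φ3] = [9, 9]
r8 m[sprk→φ4] = [37208, 13244]
r8 m[ice→φ1] = [1, 1]
fixed point reached at round 8
b[wet] = ⊗ incoming = [218484, 235584]

b[wet] = [218484, 235584]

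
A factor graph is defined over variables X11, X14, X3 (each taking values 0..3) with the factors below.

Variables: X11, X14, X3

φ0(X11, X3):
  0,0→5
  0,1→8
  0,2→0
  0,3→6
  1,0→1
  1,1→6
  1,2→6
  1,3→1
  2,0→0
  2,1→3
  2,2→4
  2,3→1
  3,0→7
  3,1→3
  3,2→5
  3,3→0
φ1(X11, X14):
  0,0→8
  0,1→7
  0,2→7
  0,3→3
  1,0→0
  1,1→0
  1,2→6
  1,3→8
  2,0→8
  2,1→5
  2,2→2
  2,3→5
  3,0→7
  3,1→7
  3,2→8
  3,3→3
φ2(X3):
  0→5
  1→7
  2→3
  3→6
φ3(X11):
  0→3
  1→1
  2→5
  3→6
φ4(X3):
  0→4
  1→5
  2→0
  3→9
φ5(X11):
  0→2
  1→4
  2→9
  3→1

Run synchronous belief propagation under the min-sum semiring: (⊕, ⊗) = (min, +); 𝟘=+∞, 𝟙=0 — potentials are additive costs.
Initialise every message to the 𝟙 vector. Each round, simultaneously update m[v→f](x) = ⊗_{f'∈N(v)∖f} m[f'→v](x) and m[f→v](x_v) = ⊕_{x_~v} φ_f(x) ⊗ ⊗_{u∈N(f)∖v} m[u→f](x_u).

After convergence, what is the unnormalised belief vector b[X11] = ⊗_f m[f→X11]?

init: all messages = 𝟙 over 4 values
r1 m[φ0→X11] = [0, 1, 0, 0]
r1 m[φ0→X3] = [0, 3, 0, 0]
r1 m[φ1→X11] = [3, 0, 2, 3]
r1 m[φ1→X14] = [0, 0, 2, 3]
r1 m[φ2→X3] = [5, 7, 3, 6]
r1 m[φ3→X11] = [3, 1, 5, 6]
r1 m[φ4→X3] = [4, 5, 0, 9]
r1 m[φ5→X11] = [2, 4, 9, 1]
r1 m[X11→φ0] = [0, 0, 0, 0]
r1 m[X11→φ1] = [0, 0, 0, 0]
r1 m[X11→φ3] = [0, 0, 0, 0]
r1 m[X11→φ5] = [0, 0, 0, 0]
r1 m[X14→φ1] = [0, 0, 0, 0]
r1 m[X3→φ0] = [0, 0, 0, 0]
r1 m[X3→φ2] = [0, 0, 0, 0]
r1 m[X3→φ4] = [0, 0, 0, 0]
r2 m[φ0→X11] = [0, 1, 0, 0]
r2 m[φ0→X3] = [0, 3, 0, 0]
r2 m[φ1→X11] = [3, 0, 2, 3]
r2 m[φ1→X14] = [0, 0, 2, 3]
r2 m[φ2→X3] = [5, 7, 3, 6]
r2 m[φ3→X11] = [3, 1, 5, 6]
r2 m[φ4→X3] = [4, 5, 0, 9]
r2 m[φ5→X11] = [2, 4, 9, 1]
r2 m[X11→φ0] = [8, 5, 16, 10]
r2 m[X11→φ1] = [5, 6, 14, 7]
r2 m[X11→φ3] = [5, 5, 11, 4]
r2 m[X11→φ5] = [6, 2, 7, 9]
r2 m[X14→φ1] = [0, 0, 0, 0]
r2 m[X3→φ0] = [9, 12, 3, 15]
r2 m[X3→φ2] = [4, 8, 0, 9]
r2 m[X3→φ4] = [5, 10, 3, 6]
r3 m[φ0→X11] = [3, 9, 7, 8]
r3 m[φ0→X3] = [6, 11, 8, 6]
r3 m[φ1→X11] = [3, 0, 2, 3]
r3 m[φ1→X14] = [6, 6, 12, 8]
r3 m[φ2→X3] = [5, 7, 3, 6]
r3 m[φ3→X11] = [3, 1, 5, 6]
r3 m[φ4→X3] = [4, 5, 0, 9]
r3 m[φ5→X11] = [2, 4, 9, 1]
r3 m[X11→φ0] = [8, 5, 16, 10]
r3 m[X11→φ1] = [5, 6, 14, 7]
r3 m[X11→φ3] = [5, 5, 11, 4]
r3 m[X11→φ5] = [6, 2, 7, 9]
r3 m[X14→φ1] = [0, 0, 0, 0]
r3 m[X3→φ0] = [9, 12, 3, 15]
r3 m[X3→φ2] = [4, 8, 0, 9]
r3 m[X3→φ4] = [5, 10, 3, 6]
r4 m[φ0→X11] = [3, 9, 7, 8]
r4 m[φ0→X3] = [6, 11, 8, 6]
r4 m[φ1→X11] = [3, 0, 2, 3]
r4 m[φ1→X14] = [6, 6, 12, 8]
r4 m[φ2→X3] = [5, 7, 3, 6]
r4 m[φ3→X11] = [3, 1, 5, 6]
r4 m[φ4→X3] = [4, 5, 0, 9]
r4 m[φ5→X11] = [2, 4, 9, 1]
r4 m[X11→φ0] = [8, 5, 16, 10]
r4 m[X11→φ1] = [8, 14, 21, 15]
r4 m[X11→φ3] = [8, 13, 18, 12]
r4 m[X11→φ5] = [9, 10, 14, 17]
r4 m[X14→φ1] = [0, 0, 0, 0]
r4 m[X3→φ0] = [9, 12, 3, 15]
r4 m[X3→φ2] = [10, 16, 8, 15]
r4 m[X3→φ4] = [11, 18, 11, 12]
r5 m[φ0→X11] = [3, 9, 7, 8]
r5 m[φ0→X3] = [6, 11, 8, 6]
r5 m[φ1→X11] = [3, 0, 2, 3]
r5 m[φ1→X14] = [14, 14, 15, 11]
r5 m[φ2→X3] = [5, 7, 3, 6]
r5 m[φ3→X11] = [3, 1, 5, 6]
r5 m[φ4→X3] = [4, 5, 0, 9]
r5 m[φ5→X11] = [2, 4, 9, 1]
r5 m[X11→φ0] = [8, 5, 16, 10]
r5 m[X11→φ1] = [8, 14, 21, 15]
r5 m[X11→φ3] = [8, 13, 18, 12]
r5 m[X11→φ5] = [9, 10, 14, 17]
r5 m[X14→φ1] = [0, 0, 0, 0]
r5 m[X3→φ0] = [9, 12, 3, 15]
r5 m[X3→φ2] = [10, 16, 8, 15]
r5 m[X3→φ4] = [11, 18, 11, 12]
r6 m[φ0→X11] = [3, 9, 7, 8]
r6 m[φ0→X3] = [6, 11, 8, 6]
r6 m[φ1→X11] = [3, 0, 2, 3]
r6 m[φ1→X14] = [14, 14, 15, 11]
r6 m[φ2→X3] = [5, 7, 3, 6]
r6 m[φ3→X11] = [3, 1, 5, 6]
r6 m[φ4→X3] = [4, 5, 0, 9]
r6 m[φ5→X11] = [2, 4, 9, 1]
r6 m[X11→φ0] = [8, 5, 16, 10]
r6 m[X11→φ1] = [8, 14, 21, 15]
r6 m[X11→φ3] = [8, 13, 18, 12]
r6 m[X11→φ5] = [9, 10, 14, 17]
r6 m[X14→φ1] = [0, 0, 0, 0]
r6 m[X3→φ0] = [9, 12, 3, 15]
r6 m[X3→φ2] = [10, 16, 8, 15]
r6 m[X3→φ4] = [11, 18, 11, 12]
fixed point reached at round 6
b[X11] = ⊗ incoming = [11, 14, 23, 18]

b[X11] = [11, 14, 23, 18]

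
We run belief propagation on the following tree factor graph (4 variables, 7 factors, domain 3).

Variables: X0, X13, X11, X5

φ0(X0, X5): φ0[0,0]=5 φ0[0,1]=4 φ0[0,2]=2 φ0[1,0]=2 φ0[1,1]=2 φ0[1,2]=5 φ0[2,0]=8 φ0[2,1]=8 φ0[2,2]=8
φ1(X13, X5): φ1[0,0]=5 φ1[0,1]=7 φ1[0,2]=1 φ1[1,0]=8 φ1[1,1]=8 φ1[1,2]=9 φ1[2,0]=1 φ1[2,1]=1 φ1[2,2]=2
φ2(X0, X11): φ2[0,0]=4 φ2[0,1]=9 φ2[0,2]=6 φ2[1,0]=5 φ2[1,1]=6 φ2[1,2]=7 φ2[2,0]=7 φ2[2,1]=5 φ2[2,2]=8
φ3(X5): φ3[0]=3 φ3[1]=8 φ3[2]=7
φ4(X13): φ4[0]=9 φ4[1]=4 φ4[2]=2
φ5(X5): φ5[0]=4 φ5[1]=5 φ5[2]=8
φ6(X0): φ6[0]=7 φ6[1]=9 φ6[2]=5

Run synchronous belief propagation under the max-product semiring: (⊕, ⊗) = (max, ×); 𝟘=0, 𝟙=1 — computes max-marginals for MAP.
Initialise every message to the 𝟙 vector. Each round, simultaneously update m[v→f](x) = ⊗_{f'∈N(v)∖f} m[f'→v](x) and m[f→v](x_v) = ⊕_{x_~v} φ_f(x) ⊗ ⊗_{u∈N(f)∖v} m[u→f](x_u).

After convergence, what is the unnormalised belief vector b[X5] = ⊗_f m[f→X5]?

init: all messages = 𝟙 over 3 values
r1 m[φ0→X0] = [5, 5, 8]
r1 m[φ0→X5] = [8, 8, 8]
r1 m[φ1→X13] = [7, 9, 2]
r1 m[φ1→X5] = [8, 8, 9]
r1 m[φ2→X0] = [9, 7, 8]
r1 m[φ2→X11] = [7, 9, 8]
r1 m[φ3→X5] = [3, 8, 7]
r1 m[φ4→X13] = [9, 4, 2]
r1 m[φ5→X5] = [4, 5, 8]
r1 m[φ6→X0] = [7, 9, 5]
r1 m[X0→φ0] = [1, 1, 1]
r1 m[X0→φ2] = [1, 1, 1]
r1 m[X0→φ6] = [1, 1, 1]
r1 m[X13→φ1] = [1, 1, 1]
r1 m[X13→φ4] = [1, 1, 1]
r1 m[X11→φ2] = [1, 1, 1]
r1 m[X5→φ0] = [1, 1, 1]
r1 m[X5→φ1] = [1, 1, 1]
r1 m[X5→φ3] = [1, 1, 1]
r1 m[X5→φ5] = [1, 1, 1]
r2 m[φ0→X0] = [5, 5, 8]
r2 m[φ0→X5] = [8, 8, 8]
r2 m[φ1→X13] = [7, 9, 2]
r2 m[φ1→X5] = [8, 8, 9]
r2 m[φ2→X0] = [9, 7, 8]
r2 m[φ2→X11] = [7, 9, 8]
r2 m[φ3→X5] = [3, 8, 7]
r2 m[φ4→X13] = [9, 4, 2]
r2 m[φ5→X5] = [4, 5, 8]
r2 m[φ6→X0] = [7, 9, 5]
r2 m[X0→φ0] = [63, 63, 40]
r2 m[X0→φ2] = [35, 45, 40]
r2 m[X0→φ6] = [45, 35, 64]
r2 m[X13→φ1] = [9, 4, 2]
r2 m[X13→φ4] = [7, 9, 2]
r2 m[X11→φ2] = [1, 1, 1]
r2 m[X5→φ0] = [96, 320, 504]
r2 m[X5→φ1] = [96, 320, 448]
r2 m[X5→φ3] = [256, 320, 576]
r2 m[X5→φ5] = [192, 512, 504]
r3 m[φ0→X0] = [1280, 2520, 4032]
r3 m[φ0→X5] = [320, 320, 320]
r3 m[φ1→X13] = [2240, 4032, 896]
r3 m[φ1→X5] = [45, 63, 36]
r3 m[φ2→X0] = [9, 7, 8]
r3 m[φ2→X11] = [280, 315, 320]
r3 m[φ3→X5] = [3, 8, 7]
r3 m[φ4→X13] = [9, 4, 2]
r3 m[φ5→X5] = [4, 5, 8]
r3 m[φ6→X0] = [7, 9, 5]
r3 m[X0→φ0] = [63, 63, 40]
r3 m[X0→φ2] = [35, 45, 40]
r3 m[X0→φ6] = [45, 35, 64]
r3 m[X13→φ1] = [9, 4, 2]
r3 m[X13→φ4] = [7, 9, 2]
r3 m[X11→φ2] = [1, 1, 1]
r3 m[X5→φ0] = [96, 320, 504]
r3 m[X5→φ1] = [96, 320, 448]
r3 m[X5→φ3] = [256, 320, 576]
r3 m[X5→φ5] = [192, 512, 504]
r4 m[φ0→X0] = [1280, 2520, 4032]
r4 m[φ0→X5] = [320, 320, 320]
r4 m[φ1→X13] = [2240, 4032, 896]
r4 m[φ1→X5] = [45, 63, 36]
r4 m[φ2→X0] = [9, 7, 8]
r4 m[φ2→X11] = [280, 315, 320]
r4 m[φ3→X5] = [3, 8, 7]
r4 m[φ4→X13] = [9, 4, 2]
r4 m[φ5→X5] = [4, 5, 8]
r4 m[φ6→X0] = [7, 9, 5]
r4 m[X0→φ0] = [63, 63, 40]
r4 m[X0→φ2] = [8960, 22680, 20160]
r4 m[X0→φ6] = [11520, 17640, 32256]
r4 m[X13→φ1] = [9, 4, 2]
r4 m[X13→φ4] = [2240, 4032, 896]
r4 m[X11→φ2] = [1, 1, 1]
r4 m[X5→φ0] = [540, 2520, 2016]
r4 m[X5→φ1] = [3840, 12800, 17920]
r4 m[X5→φ3] = [57600, 100800, 92160]
r4 m[X5→φ5] = [43200, 161280, 80640]
r5 m[φ0→X0] = [10080, 10080, 20160]
r5 m[φ0→X5] = [320, 320, 320]
r5 m[φ1→X13] = [89600, 161280, 35840]
r5 m[φ1→X5] = [45, 63, 36]
r5 m[φ2→X0] = [9, 7, 8]
r5 m[φ2→X11] = [141120, 136080, 161280]
r5 m[φ3→X5] = [3, 8, 7]
r5 m[φ4→X13] = [9, 4, 2]
r5 m[φ5→X5] = [4, 5, 8]
r5 m[φ6→X0] = [7, 9, 5]
r5 m[X0→φ0] = [63, 63, 40]
r5 m[X0→φ2] = [8960, 22680, 20160]
r5 m[X0→φ6] = [11520, 17640, 32256]
r5 m[X13→φ1] = [9, 4, 2]
r5 m[X13→φ4] = [2240, 4032, 896]
r5 m[X11→φ2] = [1, 1, 1]
r5 m[X5→φ0] = [540, 2520, 2016]
r5 m[X5→φ1] = [3840, 12800, 17920]
r5 m[X5→φ3] = [57600, 100800, 92160]
r5 m[X5→φ5] = [43200, 161280, 80640]
r6 m[φ0→X0] = [10080, 10080, 20160]
r6 m[φ0→X5] = [320, 320, 320]
r6 m[φ1→X13] = [89600, 161280, 35840]
r6 m[φ1→X5] = [45, 63, 36]
r6 m[φ2→X0] = [9, 7, 8]
r6 m[φ2→X11] = [141120, 136080, 161280]
r6 m[φ3→X5] = [3, 8, 7]
r6 m[φ4→X13] = [9, 4, 2]
r6 m[φ5→X5] = [4, 5, 8]
r6 m[φ6→X0] = [7, 9, 5]
r6 m[X0→φ0] = [63, 63, 40]
r6 m[X0→φ2] = [70560, 90720, 100800]
r6 m[X0→φ6] = [90720, 70560, 161280]
r6 m[X13→φ1] = [9, 4, 2]
r6 m[X13→φ4] = [89600, 161280, 35840]
r6 m[X11→φ2] = [1, 1, 1]
r6 m[X5→φ0] = [540, 2520, 2016]
r6 m[X5→φ1] = [3840, 12800, 17920]
r6 m[X5→φ3] = [57600, 100800, 92160]
r6 m[X5→φ5] = [43200, 161280, 80640]
r7 m[φ0→X0] = [10080, 10080, 20160]
r7 m[φ0→X5] = [320, 320, 320]
r7 m[φ1→X13] = [89600, 161280, 35840]
r7 m[φ1→X5] = [45, 63, 36]
r7 m[φ2→X0] = [9, 7, 8]
r7 m[φ2→X11] = [705600, 635040, 806400]
r7 m[φ3→X5] = [3, 8, 7]
r7 m[φ4→X13] = [9, 4, 2]
r7 m[φ5→X5] = [4, 5, 8]
r7 m[φ6→X0] = [7, 9, 5]
r7 m[X0→φ0] = [63, 63, 40]
r7 m[X0→φ2] = [70560, 90720, 100800]
r7 m[X0→φ6] = [90720, 70560, 161280]
r7 m[X13→φ1] = [9, 4, 2]
r7 m[X13→φ4] = [89600, 161280, 35840]
r7 m[X11→φ2] = [1, 1, 1]
r7 m[X5→φ0] = [540, 2520, 2016]
r7 m[X5→φ1] = [3840, 12800, 17920]
r7 m[X5→φ3] = [57600, 100800, 92160]
r7 m[X5→φ5] = [43200, 161280, 80640]
r8 m[φ0→X0] = [10080, 10080, 20160]
r8 m[φ0→X5] = [320, 320, 320]
r8 m[φ1→X13] = [89600, 161280, 35840]
r8 m[φ1→X5] = [45, 63, 36]
r8 m[φ2→X0] = [9, 7, 8]
r8 m[φ2→X11] = [705600, 635040, 806400]
r8 m[φ3→X5] = [3, 8, 7]
r8 m[φ4→X13] = [9, 4, 2]
r8 m[φ5→X5] = [4, 5, 8]
r8 m[φ6→X0] = [7, 9, 5]
r8 m[X0→φ0] = [63, 63, 40]
r8 m[X0→φ2] = [70560, 90720, 100800]
r8 m[X0→φ6] = [90720, 70560, 161280]
r8 m[X13→φ1] = [9, 4, 2]
r8 m[X13→φ4] = [89600, 161280, 35840]
r8 m[X11→φ2] = [1, 1, 1]
r8 m[X5→φ0] = [540, 2520, 2016]
r8 m[X5→φ1] = [3840, 12800, 17920]
r8 m[X5→φ3] = [57600, 100800, 92160]
r8 m[X5→φ5] = [43200, 161280, 80640]
fixed point reached at round 8
b[X5] = ⊗ incoming = [172800, 806400, 645120]

b[X5] = [172800, 806400, 645120]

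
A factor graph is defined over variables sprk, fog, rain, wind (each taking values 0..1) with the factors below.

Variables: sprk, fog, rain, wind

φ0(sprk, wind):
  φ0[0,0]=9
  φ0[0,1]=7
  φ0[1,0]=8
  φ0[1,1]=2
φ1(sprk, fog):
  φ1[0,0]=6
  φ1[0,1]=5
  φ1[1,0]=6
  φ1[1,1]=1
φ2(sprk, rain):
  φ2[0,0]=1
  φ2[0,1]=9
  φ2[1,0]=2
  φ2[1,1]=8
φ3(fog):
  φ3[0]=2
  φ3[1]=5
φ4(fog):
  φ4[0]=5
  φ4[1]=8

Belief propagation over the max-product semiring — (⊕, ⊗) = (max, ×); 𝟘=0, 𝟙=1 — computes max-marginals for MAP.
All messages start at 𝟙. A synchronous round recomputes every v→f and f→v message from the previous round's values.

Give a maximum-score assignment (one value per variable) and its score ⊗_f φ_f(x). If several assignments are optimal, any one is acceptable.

assignment: (sprk=0, fog=1, rain=1, wind=0); score = 16200

init: all messages = 𝟙 over 2 values
r1 m[φ0→sprk] = [9, 8]
r1 m[φ0→wind] = [9, 7]
r1 m[φ1→sprk] = [6, 6]
r1 m[φ1→fog] = [6, 5]
r1 m[φ2→sprk] = [9, 8]
r1 m[φ2→rain] = [2, 9]
r1 m[φ3→fog] = [2, 5]
r1 m[φ4→fog] = [5, 8]
r1 m[sprk→φ0] = [1, 1]
r1 m[sprk→φ1] = [1, 1]
r1 m[sprk→φ2] = [1, 1]
r1 m[fog→φ1] = [1, 1]
r1 m[fog→φ3] = [1, 1]
r1 m[fog→φ4] = [1, 1]
r1 m[rain→φ2] = [1, 1]
r1 m[wind→φ0] = [1, 1]
r2 m[φ0→sprk] = [9, 8]
r2 m[φ0→wind] = [9, 7]
r2 m[φ1→sprk] = [6, 6]
r2 m[φ1→fog] = [6, 5]
r2 m[φ2→sprk] = [9, 8]
r2 m[φ2→rain] = [2, 9]
r2 m[φ3→fog] = [2, 5]
r2 m[φ4→fog] = [5, 8]
r2 m[sprk→φ0] = [54, 48]
r2 m[sprk→φ1] = [81, 64]
r2 m[sprk→φ2] = [54, 48]
r2 m[fog→φ1] = [10, 40]
r2 m[fog→φ3] = [30, 40]
r2 m[fog→φ4] = [12, 25]
r2 m[rain→φ2] = [1, 1]
r2 m[wind→φ0] = [1, 1]
r3 m[φ0→sprk] = [9, 8]
r3 m[φ0→wind] = [486, 378]
r3 m[φ1→sprk] = [200, 60]
r3 m[φ1→fog] = [486, 405]
r3 m[φ2→sprk] = [9, 8]
r3 m[φ2→rain] = [96, 486]
r3 m[φ3→fog] = [2, 5]
r3 m[φ4→fog] = [5, 8]
r3 m[sprk→φ0] = [54, 48]
r3 m[sprk→φ1] = [81, 64]
r3 m[sprk→φ2] = [54, 48]
r3 m[fog→φ1] = [10, 40]
r3 m[fog→φ3] = [30, 40]
r3 m[fog→φ4] = [12, 25]
r3 m[rain→φ2] = [1, 1]
r3 m[wind→φ0] = [1, 1]
r4 m[φ0→sprk] = [9, 8]
r4 m[φ0→wind] = [486, 378]
r4 m[φ1→sprk] = [200, 60]
r4 m[φ1→fog] = [486, 405]
r4 m[φ2→sprk] = [9, 8]
r4 m[φ2→rain] = [96, 486]
r4 m[φ3→fog] = [2, 5]
r4 m[φ4→fog] = [5, 8]
r4 m[sprk→φ0] = [1800, 480]
r4 m[sprk→φ1] = [81, 64]
r4 m[sprk→φ2] = [1800, 480]
r4 m[fog→φ1] = [10, 40]
r4 m[fog→φ3] = [2430, 3240]
r4 m[fog→φ4] = [972, 2025]
r4 m[rain→φ2] = [1, 1]
r4 m[wind→φ0] = [1, 1]
r5 m[φ0→sprk] = [9, 8]
r5 m[φ0→wind] = [16200, 12600]
r5 m[φ1→sprk] = [200, 60]
r5 m[φ1→fog] = [486, 405]
r5 m[φ2→sprk] = [9, 8]
r5 m[φ2→rain] = [1800, 16200]
r5 m[φ3→fog] = [2, 5]
r5 m[φ4→fog] = [5, 8]
r5 m[sprk→φ0] = [1800, 480]
r5 m[sprk→φ1] = [81, 64]
r5 m[sprk→φ2] = [1800, 480]
r5 m[fog→φ1] = [10, 40]
r5 m[fog→φ3] = [2430, 3240]
r5 m[fog→φ4] = [972, 2025]
r5 m[rain→φ2] = [1, 1]
r5 m[wind→φ0] = [1, 1]
r6 m[φ0→sprk] = [9, 8]
r6 m[φ0→wind] = [16200, 12600]
r6 m[φ1→sprk] = [200, 60]
r6 m[φ1→fog] = [486, 405]
r6 m[φ2→sprk] = [9, 8]
r6 m[φ2→rain] = [1800, 16200]
r6 m[φ3→fog] = [2, 5]
r6 m[φ4→fog] = [5, 8]
r6 m[sprk→φ0] = [1800, 480]
r6 m[sprk→φ1] = [81, 64]
r6 m[sprk→φ2] = [1800, 480]
r6 m[fog→φ1] = [10, 40]
r6 m[fog→φ3] = [2430, 3240]
r6 m[fog→φ4] = [972, 2025]
r6 m[rain→φ2] = [1, 1]
r6 m[wind→φ0] = [1, 1]
fixed point reached at round 6
traceback from sprk: (sprk=0, fog=1, rain=1, wind=0), score=16200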